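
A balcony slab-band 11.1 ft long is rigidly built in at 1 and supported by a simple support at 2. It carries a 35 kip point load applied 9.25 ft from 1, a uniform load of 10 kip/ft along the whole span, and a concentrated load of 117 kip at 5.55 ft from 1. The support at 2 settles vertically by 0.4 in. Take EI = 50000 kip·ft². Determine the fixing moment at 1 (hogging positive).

M_1 = 469.6 kip·ft

Choose R_2 as the redundant. The primary structure is the cantilever fixed at 1.
Downward deflection at the released point 2 due to the loads:
  point load 35 at a = 9.25: Pa²(3L − a)/(6EI) = 12004/EI
  UDL 10: wL⁴/(8EI) = 18976/EI
  point load 117 at a = 5.55: Pa²(3L − a)/(6EI) = 16668/EI
  δ_0 = 47648/EI
Tip deflection under a unit load at 2: L³/(3EI) = 455.9/EI.
With EI = 50000 kip·ft²: δ_0 = 0.95295 ft and δ_{22} = 0.009118 ft/kip.
Compatibility — the beam at 2 must follow the support down by 0.03333 ft: δ_0 − R_2·δ_{22} = 0.03333, so R_2 = (0.95295 − 0.03333)/0.009118 = 100.9 kip.
Moment equilibrium about 1: M_1 = Σ(load moments about 1) − R_2·L = 1589 − 100.9×11.1 = 469.6 kip·ft.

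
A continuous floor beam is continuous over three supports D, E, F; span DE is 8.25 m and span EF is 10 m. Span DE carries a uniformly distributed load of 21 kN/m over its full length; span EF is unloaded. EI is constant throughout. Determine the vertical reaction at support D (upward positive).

R_D = 76.84 kN

Take M_E as the redundant. Released structure: two simple spans DE and EF with a hinge at E.
End slopes at the hinge E, treating each span as simply supported:
  span DE: UDL 21: wL³/(24EI) = 491.3/EI
  relative rotation θ_0 = (491.3 + 0)/EI = 491.3/EI
A unit hogging moment at E produces rotation L₁/(3EI) + L₂/(3EI) = 6.083/EI.
Compatibility: M_E·(L₁+L₂)/(3EI) = θ_0, giving M_E = 80.77 kN·m (hogging).
Span DE, ΣM about D with M_E applied at E: R_E^{DE}·8.25 = 714.7 + 80.77, so R_E^{DE} = 96.41 kN and R_D = 173.2 − 96.41 = 76.84 kN.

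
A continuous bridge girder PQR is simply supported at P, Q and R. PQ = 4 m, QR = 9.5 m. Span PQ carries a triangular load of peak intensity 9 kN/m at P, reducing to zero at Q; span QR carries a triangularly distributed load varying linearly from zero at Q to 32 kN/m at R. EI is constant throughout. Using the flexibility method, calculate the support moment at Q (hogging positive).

Release continuity at Q by inserting a hinge; the redundant is the internal moment M_Q. The primary structure is two simply-supported spans PQ and QR.
Discontinuity in slope at Q on the released structure — sum the simple-span end rotations:
  span PQ: triangular load, peak 9: 7w₀L³/(360EI) = 11.2/EI
  span QR: triangular load, peak 32: 7w₀L³/(360EI) = 533.5/EI
  relative rotation θ_0 = (11.2 + 533.5)/EI = 544.7/EI
A unit hogging moment at Q produces rotation L₁/(3EI) + L₂/(3EI) = 4.5/EI.
Compatibility: M_Q·(L₁+L₂)/(3EI) = θ_0, giving M_Q = 121 kN·m (hogging).

M_Q = 121 kN·m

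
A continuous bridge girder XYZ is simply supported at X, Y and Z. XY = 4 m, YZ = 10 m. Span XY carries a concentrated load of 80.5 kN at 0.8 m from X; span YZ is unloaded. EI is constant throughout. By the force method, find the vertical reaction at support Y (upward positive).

R_Y = 19.19 kN

Take M_Y as the redundant. Released structure: two simple spans XY and YZ with a hinge at Y.
End slopes at the hinge Y, treating each span as simply supported:
  span XY: point load 80.5 at a = 0.8: Pab(L + a)/(6LEI) = 41.22/EI
  relative rotation θ_0 = (41.22 + 0)/EI = 41.22/EI
A unit hogging moment at Y produces rotation L₁/(3EI) + L₂/(3EI) = 4.667/EI.
Slope continuity at Y: θ_0 = M_Y·4.667/EI, so M_Y = 41.22/4.667 = 8.832 kN·m (hogging).
Span XY, ΣM about X with M_Y applied at Y: R_Y^{XY}·4 = 64.4 + 8.832, so R_Y^{XY} = 18.31 kN and R_X = 80.5 − 18.31 = 62.19 kN.
Span YZ, ΣM about Z: R_Y^{YZ}·10 = 0 + 8.832, so R_Y^{YZ} = 0.8832 kN and R_Z = 0 − 0.8832 = -0.8832 kN.
R_Y = 18.31 + 0.8832 = 19.19 kN.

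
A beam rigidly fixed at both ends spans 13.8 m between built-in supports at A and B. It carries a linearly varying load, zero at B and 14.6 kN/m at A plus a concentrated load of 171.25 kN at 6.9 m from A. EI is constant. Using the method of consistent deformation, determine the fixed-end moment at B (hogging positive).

M_B = 388.1 kN·m

Take the two fixed-end moments M_A, M_B as redundants; the released structure is the simple span AB.
End rotations of the released simple span under the applied load (×1/EI):
  at A: triangular load, peak 14.6: w₀L³/(45EI) = 852.7/EI
  at B: triangular load, peak 14.6: 7w₀L³/(360EI) = 746.1/EI
  at A: point load 171.25 at a = 6.9: Pab(L + b)/(6LEI) = 2038/EI
  at B: point load 171.25 at a = 6.9: Pab(L + a)/(6LEI) = 2038/EI
  θ_A0 = 2891/EI,  θ_B0 = 2784/EI
Flexibility coefficients: a unit moment at one end gives L/(3EI) there and L/(6EI) at the far end, so f₁₁ = f₂₂ = 4.6/EI and f₁₂ = f₂₁ = 2.3/EI.
Compatibility — zero rotation at each built-in end:
  4.6 M_A + 2.3 M_B = 2891
  2.3 M_A + 4.6 M_B = 2784
Solving the pair gives M_A = 434.4 kN·m and M_B = 388.1 kN·m (hogging).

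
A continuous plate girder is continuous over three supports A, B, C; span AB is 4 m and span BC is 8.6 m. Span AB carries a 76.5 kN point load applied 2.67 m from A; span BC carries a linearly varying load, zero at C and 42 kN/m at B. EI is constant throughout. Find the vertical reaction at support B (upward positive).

R_B = 229.8 kN

Release continuity at B by inserting a hinge; the redundant is the internal moment M_B. The primary structure is two simply-supported spans AB and BC.
End slopes at the hinge B, treating each span as simply supported:
  span AB: point load 76.5 at a = 2.67: Pab(L + a)/(6LEI) = 75.5/EI
  span BC: triangular load, peak 42: w₀L³/(45EI) = 593.7/EI
  relative rotation θ_0 = (75.5 + 593.7)/EI = 669.2/EI
A unit hogging moment at B produces rotation L₁/(3EI) + L₂/(3EI) = 4.2/EI.
Compatibility: M_B·(L₁+L₂)/(3EI) = θ_0, giving M_B = 159.3 kN·m (hogging).
Span AB, ΣM about A with M_B applied at B: R_B^{AB}·4 = 204.3 + 159.3, so R_B^{AB} = 90.89 kN and R_A = 76.5 − 90.89 = -14.39 kN.
Span BC, ΣM about C: R_B^{BC}·8.6 = 1035 + 159.3, so R_B^{BC} = 138.9 kN and R_C = 180.6 − 138.9 = 41.67 kN.
R_B = 90.89 + 138.9 = 229.8 kN.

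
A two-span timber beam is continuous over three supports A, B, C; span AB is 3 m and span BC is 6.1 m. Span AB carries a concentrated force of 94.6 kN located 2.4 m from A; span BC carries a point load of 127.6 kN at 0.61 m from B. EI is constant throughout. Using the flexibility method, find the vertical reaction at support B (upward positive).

R_B = 219.4 kN

Release continuity at B by inserting a hinge; the redundant is the internal moment M_B. The primary structure is two simply-supported spans AB and BC.
Rotations at B on the released spans (each span's end-slope, ×1/EI):
  span AB: point load 94.6 at a = 2.4: Pab(L + a)/(6LEI) = 40.87/EI
  span BC: point load 127.6 at a = 0.61: Pab(L + b)/(6LEI) = 135.3/EI
  relative rotation θ_0 = (40.87 + 135.3)/EI = 176.2/EI
A unit hogging moment at B produces rotation L₁/(3EI) + L₂/(3EI) = 3.033/EI.
Slope continuity at B: θ_0 = M_B·3.033/EI, so M_B = 176.2/3.033 = 58.08 kN·m (hogging).
Span AB, ΣM about A with M_B applied at B: R_B^{AB}·3 = 227 + 58.08, so R_B^{AB} = 95.04 kN and R_A = 94.6 − 95.04 = -0.441 kN.
Span BC, ΣM about C: R_B^{BC}·6.1 = 700.5 + 58.08, so R_B^{BC} = 124.4 kN and R_C = 127.6 − 124.4 = 3.238 kN.
R_B = 95.04 + 124.4 = 219.4 kN.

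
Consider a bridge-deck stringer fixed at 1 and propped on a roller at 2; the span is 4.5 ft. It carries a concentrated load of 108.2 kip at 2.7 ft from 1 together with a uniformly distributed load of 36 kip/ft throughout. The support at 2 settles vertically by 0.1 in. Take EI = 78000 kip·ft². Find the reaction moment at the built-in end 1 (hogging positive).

Release the roller at 2. Primary structure: cantilever fixed at 1.
Deflection at 2 on the released cantilever, summing each load's contribution:
  point load 108.2 at a = 2.7: Pa²(3L − a)/(6EI) = 1420/EI
  UDL 36: wL⁴/(8EI) = 1845/EI
  δ_0 = 3265/EI
Flexibility coefficient — unit upward force at 2: δ_{22} = L³/(3EI) = 30.38/EI.
With EI = 78000 kip·ft²: δ_0 = 0.04186 ft and δ_{22} = 0.000389 ft/kip.
Compatibility — the beam at 2 must follow the support down by 0.008333 ft: δ_0 − R_2·δ_{22} = 0.008333, so R_2 = (0.04186 − 0.008333)/0.000389 = 86.09 kip.
Moment equilibrium about 1: M_1 = Σ(load moments about 1) − R_2·L = 656.6 − 86.09×4.5 = 269.2 kip·ft.

M_1 = 269.2 kip·ft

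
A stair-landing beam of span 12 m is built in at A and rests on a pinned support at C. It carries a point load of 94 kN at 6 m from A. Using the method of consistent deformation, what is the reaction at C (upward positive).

R_C = 29.38 kN

Release the roller at C. Primary structure: cantilever fixed at A.
Primary-structure tip deflection at C by superposition:
  point load 94 at a = 6: Pa²(3L − a)/(6EI) = 16920/EI
Flexibility coefficient — unit upward force at C: δ_{CC} = L³/(3EI) = 576/EI.
Compatibility at C: δ_0 − R_C·δ_{CC} = 0, so R_C = 16920/576 = 29.38 kN.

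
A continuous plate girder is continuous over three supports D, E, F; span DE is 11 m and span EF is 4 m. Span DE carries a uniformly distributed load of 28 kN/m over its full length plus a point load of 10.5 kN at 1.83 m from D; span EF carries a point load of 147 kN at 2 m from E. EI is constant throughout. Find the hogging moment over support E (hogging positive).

Take M_E as the redundant. Released structure: two simple spans DE and EF with a hinge at E.
Discontinuity in slope at E on the released structure — sum the simple-span end rotations:
  span DE: UDL 28: wL³/(24EI) = 1553/EI
  span DE: point load 10.5 at a = 1.83: Pab(L + a)/(6LEI) = 34.25/EI
  span EF: point load 147 at a = 2: Pab(L + b)/(6LEI) = 147/EI
  relative rotation θ_0 = (1587 + 147)/EI = 1734/EI
A unit hogging moment at E produces rotation L₁/(3EI) + L₂/(3EI) = 5/EI.
Slope continuity at E: θ_0 = M_E·5/EI, so M_E = 1734/5 = 346.8 kN·m (hogging).

M_E = 346.8 kN·m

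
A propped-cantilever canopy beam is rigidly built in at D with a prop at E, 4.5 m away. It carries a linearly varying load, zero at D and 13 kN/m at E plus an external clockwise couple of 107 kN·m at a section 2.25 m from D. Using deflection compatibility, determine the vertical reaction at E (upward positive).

Remove the prop at E; the released (primary) structure is a cantilever built in at D.
Downward deflection at the released point E due to the loads:
  triangular load, peak 13 at the free end: 11w₀L⁴/(120EI) = 488.7/EI
  clockwise couple 107 at a = 2.25: M₀a(2L − a)/(2EI) = 812.5/EI
  δ_0 = 1301/EI
Tip deflection under a unit load at E: L³/(3EI) = 30.38/EI.
Compatibility at E: δ_0 − R_E·δ_{EE} = 0, so R_E = 1301/30.38 = 42.84 kN.

R_E = 42.84 kN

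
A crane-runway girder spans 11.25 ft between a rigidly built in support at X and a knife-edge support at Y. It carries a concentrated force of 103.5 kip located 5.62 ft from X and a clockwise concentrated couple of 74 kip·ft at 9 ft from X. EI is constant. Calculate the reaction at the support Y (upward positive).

R_Y = 41.76 kip

Choose R_Y as the redundant. The primary structure is the cantilever fixed at X.
Deflection at Y on the released cantilever, summing each load's contribution:
  point load 103.5 at a = 5.62: Pa²(3L − a)/(6EI) = 15326/EI
  clockwise couple 74 at a = 9: M₀a(2L − a)/(2EI) = 4496/EI
  δ_0 = 19822/EI
Tip deflection under a unit load at Y: L³/(3EI) = 474.6/EI.
The prop prevents deflection at Y: R_Y = δ_0/δ_{YY} = 19822/474.6 = 41.76 kip.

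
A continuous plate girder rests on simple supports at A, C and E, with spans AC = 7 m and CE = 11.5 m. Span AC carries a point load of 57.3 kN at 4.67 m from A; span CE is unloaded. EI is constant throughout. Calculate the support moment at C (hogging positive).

Take M_C as the redundant. Released structure: two simple spans AC and CE with a hinge at C.
End slopes at the hinge C, treating each span as simply supported:
  span AC: point load 57.3 at a = 4.67: Pab(L + a)/(6LEI) = 173.2/EI
  relative rotation θ_0 = (173.2 + 0)/EI = 173.2/EI
A unit hogging moment at C produces rotation L₁/(3EI) + L₂/(3EI) = 6.167/EI.
Slope continuity at C: θ_0 = M_C·6.167/EI, so M_C = 173.2/6.167 = 28.09 kN·m (hogging).

M_C = 28.09 kN·m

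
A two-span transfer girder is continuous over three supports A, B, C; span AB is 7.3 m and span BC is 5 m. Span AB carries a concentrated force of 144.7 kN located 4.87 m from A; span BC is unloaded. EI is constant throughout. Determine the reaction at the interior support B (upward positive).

R_B = 135.6 kN

Take M_B as the redundant. Released structure: two simple spans AB and BC with a hinge at B.
Discontinuity in slope at B on the released structure — sum the simple-span end rotations:
  span AB: point load 144.7 at a = 4.87: Pab(L + a)/(6LEI) = 475.8/EI
  relative rotation θ_0 = (475.8 + 0)/EI = 475.8/EI
A unit hogging moment at B produces rotation L₁/(3EI) + L₂/(3EI) = 4.1/EI.
Slope continuity at B: θ_0 = M_B·4.1/EI, so M_B = 475.8/4.1 = 116 kN·m (hogging).
Span AB, ΣM about A with M_B applied at B: R_B^{AB}·7.3 = 704.7 + 116, so R_B^{AB} = 112.4 kN and R_A = 144.7 − 112.4 = 32.27 kN.
Span BC, ΣM about C: R_B^{BC}·5 = 0 + 116, so R_B^{BC} = 23.21 kN and R_C = 0 − 23.21 = -23.21 kN.
R_B = 112.4 + 23.21 = 135.6 kN.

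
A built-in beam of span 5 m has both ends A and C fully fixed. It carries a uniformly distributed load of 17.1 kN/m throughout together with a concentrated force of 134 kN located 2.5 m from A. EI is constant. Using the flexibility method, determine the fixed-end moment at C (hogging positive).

M_C = 119.4 kN·m

Take the two fixed-end moments M_A, M_C as redundants; the released structure is the simple span AC.
On the primary (simply-supported) span, the end slopes from the loading are:
  at A: UDL 17.1: wL³/(24EI) = 89.06/EI
  at C: UDL 17.1: wL³/(24EI) = 89.06/EI
  at A: point load 134 at a = 2.5: Pab(L + b)/(6LEI) = 209.4/EI
  at C: point load 134 at a = 2.5: Pab(L + a)/(6LEI) = 209.4/EI
  θ_A0 = 298.4/EI,  θ_C0 = 298.4/EI
Flexibility coefficients: a unit moment at one end gives L/(3EI) there and L/(6EI) at the far end, so f₁₁ = f₂₂ = 1.667/EI and f₁₂ = f₂₁ = 0.8333/EI.
Compatibility — zero rotation at each built-in end:
  1.667 M_A + 0.8333 M_C = 298.4
  0.8333 M_A + 1.667 M_C = 298.4
Solving the pair gives M_A = 119.4 kN·m and M_C = 119.4 kN·m (hogging).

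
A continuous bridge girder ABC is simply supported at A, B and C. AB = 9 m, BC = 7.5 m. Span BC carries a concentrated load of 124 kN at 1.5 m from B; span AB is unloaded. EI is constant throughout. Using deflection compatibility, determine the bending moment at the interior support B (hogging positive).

Insert a hinge at B; M_B is the redundant, and each span becomes simply supported.
Rotations at B on the released spans (each span's end-slope, ×1/EI):
  span BC: point load 124 at a = 1.5: Pab(L + b)/(6LEI) = 334.8/EI
  relative rotation θ_0 = (0 + 334.8)/EI = 334.8/EI
A unit hogging moment at B produces rotation L₁/(3EI) + L₂/(3EI) = 5.5/EI.
Slope continuity at B: θ_0 = M_B·5.5/EI, so M_B = 334.8/5.5 = 60.87 kN·m (hogging).

M_B = 60.87 kN·m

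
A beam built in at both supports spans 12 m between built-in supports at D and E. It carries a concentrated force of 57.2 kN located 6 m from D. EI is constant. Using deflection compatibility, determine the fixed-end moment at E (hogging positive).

Take the two fixed-end moments M_D, M_E as redundants; the released structure is the simple span DE.
End rotations of the released simple span under the applied load (×1/EI):
  at D: point load 57.2 at a = 6: Pab(L + b)/(6LEI) = 514.8/EI
  at E: point load 57.2 at a = 6: Pab(L + a)/(6LEI) = 514.8/EI
  θ_D0 = 514.8/EI,  θ_E0 = 514.8/EI
Flexibility coefficients: a unit moment at one end gives L/(3EI) there and L/(6EI) at the far end, so f₁₁ = f₂₂ = 4/EI and f₁₂ = f₂₁ = 2/EI.
Compatibility — zero rotation at each built-in end:
  4 M_D + 2 M_E = 514.8
  2 M_D + 4 M_E = 514.8
Solving the pair gives M_D = 85.8 kN·m and M_E = 85.8 kN·m (hogging).

M_E = 85.8 kN·m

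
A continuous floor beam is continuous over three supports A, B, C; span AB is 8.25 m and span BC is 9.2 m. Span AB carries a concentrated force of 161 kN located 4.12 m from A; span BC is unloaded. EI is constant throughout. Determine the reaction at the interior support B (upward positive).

R_B = 107.5 kN

Release continuity at B by inserting a hinge; the redundant is the internal moment M_B. The primary structure is two simply-supported spans AB and BC.
Discontinuity in slope at B on the released structure — sum the simple-span end rotations:
  span AB: point load 161 at a = 4.12: Pab(L + a)/(6LEI) = 684.6/EI
  relative rotation θ_0 = (684.6 + 0)/EI = 684.6/EI
A unit hogging moment at B produces rotation L₁/(3EI) + L₂/(3EI) = 5.817/EI.
Slope continuity at B: θ_0 = M_B·5.817/EI, so M_B = 684.6/5.817 = 117.7 kN·m (hogging).
Span AB, ΣM about A with M_B applied at B: R_B^{AB}·8.25 = 663.3 + 117.7, so R_B^{AB} = 94.67 kN and R_A = 161 − 94.67 = 66.33 kN.
Span BC, ΣM about C: R_B^{BC}·9.2 = 0 + 117.7, so R_B^{BC} = 12.79 kN and R_C = 0 − 12.79 = -12.79 kN.
R_B = 94.67 + 12.79 = 107.5 kN.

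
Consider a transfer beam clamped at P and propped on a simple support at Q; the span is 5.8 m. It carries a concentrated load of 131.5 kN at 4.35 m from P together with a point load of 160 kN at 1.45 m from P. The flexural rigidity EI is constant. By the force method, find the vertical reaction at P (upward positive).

Take the reaction at Q as the redundant and release it; the primary structure is a cantilever fixed at P.
Downward deflection at the released point Q due to the loads:
  point load 131.5 at a = 4.35: Pa²(3L − a)/(6EI) = 5412/EI
  point load 160 at a = 1.45: Pa²(3L − a)/(6EI) = 894.3/EI
  δ_0 = 6306/EI
Flexibility coefficient — unit upward force at Q: δ_{QQ} = L³/(3EI) = 65.04/EI.
Compatibility at Q: δ_0 − R_Q·δ_{QQ} = 0, so R_Q = 6306/65.04 = 96.96 kN.
Vertical equilibrium: R_P = ΣP − R_Q = 291.5 − 96.96 = 194.5 kN.

R_P = 194.5 kN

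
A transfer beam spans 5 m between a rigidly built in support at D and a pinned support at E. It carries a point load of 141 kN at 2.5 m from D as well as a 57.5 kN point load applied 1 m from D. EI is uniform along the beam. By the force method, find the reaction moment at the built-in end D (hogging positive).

M_D = 173.6 kN·m

Release the roller at E. Primary structure: cantilever fixed at D.
Free-end deflection of the primary structure under the applied loading (downward +):
  point load 141 at a = 2.5: Pa²(3L − a)/(6EI) = 1836/EI
  point load 57.5 at a = 1: Pa²(3L − a)/(6EI) = 134.2/EI
  δ_0 = 1970/EI
Flexibility coefficient — unit upward force at E: δ_{EE} = L³/(3EI) = 41.67/EI.
Compatibility at E: δ_0 − R_E·δ_{EE} = 0, so R_E = 1970/41.67 = 47.28 kN.
Moment equilibrium about D: M_D = Σ(load moments about D) − R_E·L = 410 − 47.28×5 = 173.6 kN·m.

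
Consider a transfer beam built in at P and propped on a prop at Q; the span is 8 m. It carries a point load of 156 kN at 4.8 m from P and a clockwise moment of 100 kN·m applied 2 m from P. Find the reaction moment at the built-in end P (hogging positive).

Choose R_Q as the redundant. The primary structure is the cantilever fixed at P.
Downward deflection at the released point Q due to the loads:
  point load 156 at a = 4.8: Pa²(3L − a)/(6EI) = 11502/EI
  clockwise couple 100 at a = 2: M₀a(2L − a)/(2EI) = 1400/EI
  δ_0 = 12902/EI
Flexibility coefficient — unit upward force at Q: δ_{QQ} = L³/(3EI) = 170.7/EI.
Compatibility at Q: δ_0 − R_Q·δ_{QQ} = 0, so R_Q = 12902/170.7 = 75.6 kN.
Moment equilibrium about P: M_P = Σ(load moments about P) − R_Q·L = 848.8 − 75.6×8 = 244 kN·m.

M_P = 244 kN·m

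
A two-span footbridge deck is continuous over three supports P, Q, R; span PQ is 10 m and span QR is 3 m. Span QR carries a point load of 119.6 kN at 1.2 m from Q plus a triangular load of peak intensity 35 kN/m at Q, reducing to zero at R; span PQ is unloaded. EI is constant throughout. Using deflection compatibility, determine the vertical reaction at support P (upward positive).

R_P = -2.074 kN

Take M_Q as the redundant. Released structure: two simple spans PQ and QR with a hinge at Q.
Rotations at Q on the released spans (each span's end-slope, ×1/EI):
  span QR: point load 119.6 at a = 1.2: Pab(L + b)/(6LEI) = 68.89/EI
  span QR: triangular load, peak 35: w₀L³/(45EI) = 21/EI
  relative rotation θ_0 = (0 + 89.89)/EI = 89.89/EI
A unit hogging moment at Q produces rotation L₁/(3EI) + L₂/(3EI) = 4.333/EI.
Compatibility: M_Q·(L₁+L₂)/(3EI) = θ_0, giving M_Q = 20.74 kN·m (hogging).
Span PQ, ΣM about P with M_Q applied at Q: R_Q^{PQ}·10 = 0 + 20.74, so R_Q^{PQ} = 2.074 kN and R_P = 0 − 2.074 = -2.074 kN.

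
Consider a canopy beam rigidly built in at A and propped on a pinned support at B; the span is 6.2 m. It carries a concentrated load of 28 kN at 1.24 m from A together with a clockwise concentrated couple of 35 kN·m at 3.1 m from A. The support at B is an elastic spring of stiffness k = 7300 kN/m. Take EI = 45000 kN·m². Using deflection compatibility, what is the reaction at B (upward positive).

R_B = 7.349 kN

Release the roller at B. Primary structure: cantilever fixed at A.
Free-end deflection of the primary structure under the applied loading (downward +):
  point load 28 at a = 1.24: Pa²(3L − a)/(6EI) = 124.6/EI
  clockwise couple 35 at a = 3.1: M₀a(2L − a)/(2EI) = 504.5/EI
  δ_0 = 629.1/EI
Flexibility coefficient — unit upward force at B: δ_{BB} = L³/(3EI) = 79.44/EI.
With EI = 45000 kN·m²: δ_0 = 0.01398 m and δ_{BB} = 0.001765 m/kN.
Compatibility — the spring shortens by R_B/k under the reaction it provides: δ_0 − R_B·δ_{BB} = R_B/k. With 1/k = 0.000137 m/kN, R_B = δ_0 / (δ_{BB} + 1/k) = 0.01398 / (0.001765 + 0.000137) = 7.349 kN.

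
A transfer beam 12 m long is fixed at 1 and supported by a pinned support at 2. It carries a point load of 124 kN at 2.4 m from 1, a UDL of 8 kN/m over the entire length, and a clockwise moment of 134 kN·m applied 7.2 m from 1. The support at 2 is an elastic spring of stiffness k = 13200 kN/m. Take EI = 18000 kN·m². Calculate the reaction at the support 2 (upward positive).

Choose R_2 as the redundant. The primary structure is the cantilever fixed at 1.
Deflection at 2 on the released cantilever, summing each load's contribution:
  point load 124 at a = 2.4: Pa²(3L − a)/(6EI) = 4000/EI
  UDL 8: wL⁴/(8EI) = 20736/EI
  clockwise couple 134 at a = 7.2: M₀a(2L − a)/(2EI) = 8104/EI
  δ_0 = 32840/EI
Tip deflection under a unit load at 2: L³/(3EI) = 576/EI.
With EI = 18000 kN·m²: δ_0 = 1.8244 m and δ_{22} = 0.032 m/kN.
Compatibility — the spring shortens by R_2/k under the reaction it provides: δ_0 − R_2·δ_{22} = R_2/k. With 1/k = 0.000076 m/kN, R_2 = δ_0 / (δ_{22} + 1/k) = 1.8244 / (0.032 + 0.000076) = 56.88 kN.

R_2 = 56.88 kN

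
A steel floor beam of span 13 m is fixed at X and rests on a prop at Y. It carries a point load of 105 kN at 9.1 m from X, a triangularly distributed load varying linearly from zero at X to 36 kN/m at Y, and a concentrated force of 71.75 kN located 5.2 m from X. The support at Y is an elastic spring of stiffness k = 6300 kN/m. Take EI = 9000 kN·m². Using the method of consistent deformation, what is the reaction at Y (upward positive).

R_Y = 202.4 kN

Take the reaction at Y as the redundant and release it; the primary structure is a cantilever fixed at X.
Free-end deflection of the primary structure under the applied loading (downward +):
  point load 105 at a = 9.1: Pa²(3L − a)/(6EI) = 43330/EI
  triangular load, peak 36 at the free end: 11w₀L⁴/(120EI) = 94251/EI
  point load 71.75 at a = 5.2: Pa²(3L − a)/(6EI) = 10929/EI
  δ_0 = 148511/EI
Tip deflection under a unit load at Y: L³/(3EI) = 732.3/EI.
With EI = 9000 kN·m²: δ_0 = 16.501 m and δ_{YY} = 0.08137 m/kN.
Compatibility — the spring shortens by R_Y/k under the reaction it provides: δ_0 − R_Y·δ_{YY} = R_Y/k. With 1/k = 0.000159 m/kN, R_Y = δ_0 / (δ_{YY} + 1/k) = 16.501 / (0.08137 + 0.000159) = 202.4 kN.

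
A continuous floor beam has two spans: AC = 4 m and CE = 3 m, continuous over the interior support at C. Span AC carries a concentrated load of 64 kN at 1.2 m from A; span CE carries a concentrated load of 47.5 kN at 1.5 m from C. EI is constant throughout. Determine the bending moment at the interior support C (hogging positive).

M_C = 31.42 kN·m

Insert a hinge at C; M_C is the redundant, and each span becomes simply supported.
End slopes at the hinge C, treating each span as simply supported:
  span AC: point load 64 at a = 1.2: Pab(L + a)/(6LEI) = 46.59/EI
  span CE: point load 47.5 at a = 1.5: Pab(L + b)/(6LEI) = 26.72/EI
  relative rotation θ_0 = (46.59 + 26.72)/EI = 73.31/EI
A unit hogging moment at C produces rotation L₁/(3EI) + L₂/(3EI) = 2.333/EI.
Compatibility: M_C·(L₁+L₂)/(3EI) = θ_0, giving M_C = 31.42 kN·m (hogging).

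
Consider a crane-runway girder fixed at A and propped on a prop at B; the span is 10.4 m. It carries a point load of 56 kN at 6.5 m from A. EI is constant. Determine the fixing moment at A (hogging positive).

Release the roller at B. Primary structure: cantilever fixed at A.
Primary-structure tip deflection at B by superposition:
  point load 56 at a = 6.5: Pa²(3L − a)/(6EI) = 9740/EI
Flexibility coefficient — unit upward force at B: δ_{BB} = L³/(3EI) = 375/EI.
Compatibility at B: δ_0 − R_B·δ_{BB} = 0, so R_B = 9740/375 = 25.98 kN.
Moment equilibrium about A: M_A = Σ(load moments about A) − R_B·L = 364 − 25.98×10.4 = 93.84 kN·m.

M_A = 93.84 kN·m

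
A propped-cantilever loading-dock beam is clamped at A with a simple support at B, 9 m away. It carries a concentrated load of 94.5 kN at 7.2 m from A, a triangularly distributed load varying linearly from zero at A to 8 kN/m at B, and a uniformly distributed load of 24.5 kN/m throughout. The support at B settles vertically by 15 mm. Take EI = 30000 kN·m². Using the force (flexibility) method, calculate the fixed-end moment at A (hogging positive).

Take the reaction at B as the redundant and release it; the primary structure is a cantilever fixed at A.
Primary-structure tip deflection at B by superposition:
  point load 94.5 at a = 7.2: Pa²(3L − a)/(6EI) = 16166/EI
  triangular load, peak 8 at the free end: 11w₀L⁴/(120EI) = 4811/EI
  UDL 24.5: wL⁴/(8EI) = 20093/EI
  δ_0 = 41071/EI
Tip deflection under a unit load at B: L³/(3EI) = 243/EI.
With EI = 30000 kN·m²: δ_0 = 1.369 m and δ_{BB} = 0.0081 m/kN.
Compatibility — the beam at B must follow the support down by 0.015 m: δ_0 − R_B·δ_{BB} = 0.015, so R_B = (1.369 − 0.015)/0.0081 = 167.2 kN.
Moment equilibrium about A: M_A = Σ(load moments about A) − R_B·L = 1889 − 167.2×9 = 384.2 kN·m.

M_A = 384.2 kN·m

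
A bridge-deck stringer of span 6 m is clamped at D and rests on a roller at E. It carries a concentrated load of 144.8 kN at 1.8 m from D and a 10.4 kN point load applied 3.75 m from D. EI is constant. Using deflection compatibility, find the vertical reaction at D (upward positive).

Take the reaction at E as the redundant and release it; the primary structure is a cantilever fixed at D.
Deflection at E on the released cantilever, summing each load's contribution:
  point load 144.8 at a = 1.8: Pa²(3L − a)/(6EI) = 1267/EI
  point load 10.4 at a = 3.75: Pa²(3L − a)/(6EI) = 347.3/EI
  δ_0 = 1614/EI
Flexibility coefficient — unit upward force at E: δ_{EE} = L³/(3EI) = 72/EI.
The prop prevents deflection at E: R_E = δ_0/δ_{EE} = 1614/72 = 22.42 kN.
Vertical equilibrium: R_D = ΣP − R_E = 155.2 − 22.42 = 132.8 kN.

R_D = 132.8 kN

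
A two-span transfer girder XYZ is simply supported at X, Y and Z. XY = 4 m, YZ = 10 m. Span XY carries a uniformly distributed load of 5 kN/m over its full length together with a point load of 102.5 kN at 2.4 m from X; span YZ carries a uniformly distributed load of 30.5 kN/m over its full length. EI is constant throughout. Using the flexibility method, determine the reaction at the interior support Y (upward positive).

Release continuity at Y by inserting a hinge; the redundant is the internal moment M_Y. The primary structure is two simply-supported spans XY and YZ.
End slopes at the hinge Y, treating each span as simply supported:
  span XY: UDL 5: wL³/(24EI) = 13.33/EI
  span XY: point load 102.5 at a = 2.4: Pab(L + a)/(6LEI) = 105/EI
  span YZ: UDL 30.5: wL³/(24EI) = 1271/EI
  relative rotation θ_0 = (118.3 + 1271)/EI = 1389/EI
A unit hogging moment at Y produces rotation L₁/(3EI) + L₂/(3EI) = 4.667/EI.
Compatibility: M_Y·(L₁+L₂)/(3EI) = θ_0, giving M_Y = 297.7 kN·m (hogging).
Span XY, ΣM about X with M_Y applied at Y: R_Y^{XY}·4 = 286 + 297.7, so R_Y^{XY} = 145.9 kN and R_X = 122.5 − 145.9 = -23.42 kN.
Span YZ, ΣM about Z: R_Y^{YZ}·10 = 1525 + 297.7, so R_Y^{YZ} = 182.3 kN and R_Z = 305 − 182.3 = 122.7 kN.
R_Y = 145.9 + 182.3 = 328.2 kN.

R_Y = 328.2 kN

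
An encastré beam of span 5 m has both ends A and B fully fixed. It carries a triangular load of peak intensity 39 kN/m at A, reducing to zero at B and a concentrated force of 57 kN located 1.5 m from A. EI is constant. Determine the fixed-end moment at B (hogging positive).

Release both end moments; the primary structure is a simply-supported span AB with redundants M_A and M_B.
Simple-span end rotations at A and B under the given loads:
  at A: triangular load, peak 39: w₀L³/(45EI) = 108.3/EI
  at B: triangular load, peak 39: 7w₀L³/(360EI) = 94.79/EI
  at A: point load 57 at a = 1.5: Pab(L + b)/(6LEI) = 84.79/EI
  at B: point load 57 at a = 1.5: Pab(L + a)/(6LEI) = 64.84/EI
  θ_A0 = 193.1/EI,  θ_B0 = 159.6/EI
Flexibility coefficients: a unit moment at one end gives L/(3EI) there and L/(6EI) at the far end, so f₁₁ = f₂₂ = 1.667/EI and f₁₂ = f₂₁ = 0.8333/EI.
Compatibility — zero rotation at each built-in end:
  1.667 M_A + 0.8333 M_B = 193.1
  0.8333 M_A + 1.667 M_B = 159.6
Solving the pair gives M_A = 90.64 kN·m and M_B = 50.45 kN·m (hogging).

M_B = 50.45 kN·m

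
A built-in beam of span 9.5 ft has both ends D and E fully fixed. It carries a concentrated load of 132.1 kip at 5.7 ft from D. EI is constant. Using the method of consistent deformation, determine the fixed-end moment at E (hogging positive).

M_E = 180.7 kip·ft

Release both end moments; the primary structure is a simply-supported span DE with redundants M_D and M_E.
Simple-span end rotations at D and E under the given loads:
  at D: point load 132.1 at a = 5.7: Pab(L + b)/(6LEI) = 667.6/EI
  at E: point load 132.1 at a = 5.7: Pab(L + a)/(6LEI) = 763/EI
  θ_D0 = 667.6/EI,  θ_E0 = 763/EI
Flexibility coefficients: a unit moment at one end gives L/(3EI) there and L/(6EI) at the far end, so f₁₁ = f₂₂ = 3.167/EI and f₁₂ = f₂₁ = 1.583/EI.
Compatibility — zero rotation at each built-in end:
  3.167 M_D + 1.583 M_E = 667.6
  1.583 M_D + 3.167 M_E = 763
Solving the pair gives M_D = 120.5 kip·ft and M_E = 180.7 kip·ft (hogging).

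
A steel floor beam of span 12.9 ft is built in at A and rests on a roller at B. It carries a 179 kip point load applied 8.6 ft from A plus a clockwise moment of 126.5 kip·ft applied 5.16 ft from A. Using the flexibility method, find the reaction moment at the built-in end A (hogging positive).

M_A = 347.1 kip·ft

Release the roller at B. Primary structure: cantilever fixed at A.
Downward deflection at the released point B due to the loads:
  point load 179 at a = 8.6: Pa²(3L − a)/(6EI) = 66415/EI
  clockwise couple 126.5 at a = 5.16: M₀a(2L − a)/(2EI) = 6736/EI
  δ_0 = 73151/EI
Flexibility coefficient — unit upward force at B: δ_{BB} = L³/(3EI) = 715.6/EI.
The prop prevents deflection at B: R_B = δ_0/δ_{BB} = 73151/715.6 = 102.2 kip.
Moment equilibrium about A: M_A = Σ(load moments about A) − R_B·L = 1666 − 102.2×12.9 = 347.1 kip·ft.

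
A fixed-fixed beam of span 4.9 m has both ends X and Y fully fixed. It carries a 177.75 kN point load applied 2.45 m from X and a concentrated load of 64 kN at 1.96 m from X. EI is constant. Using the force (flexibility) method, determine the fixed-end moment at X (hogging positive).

M_X = 154 kN·m

Take the two fixed-end moments M_X, M_Y as redundants; the released structure is the simple span XY.
End rotations of the released simple span under the applied load (×1/EI):
  at X: point load 177.75 at a = 2.45: Pab(L + b)/(6LEI) = 266.7/EI
  at Y: point load 177.75 at a = 2.45: Pab(L + a)/(6LEI) = 266.7/EI
  at X: point load 64 at a = 1.96: Pab(L + b)/(6LEI) = 98.34/EI
  at Y: point load 64 at a = 1.96: Pab(L + a)/(6LEI) = 86.05/EI
  θ_X0 = 365.1/EI,  θ_Y0 = 352.8/EI
Flexibility coefficients: a unit moment at one end gives L/(3EI) there and L/(6EI) at the far end, so f₁₁ = f₂₂ = 1.633/EI and f₁₂ = f₂₁ = 0.8167/EI.
Compatibility — zero rotation at each built-in end:
  1.633 M_X + 0.8167 M_Y = 365.1
  0.8167 M_X + 1.633 M_Y = 352.8
Solving the pair gives M_X = 154 kN·m and M_Y = 139 kN·m (hogging).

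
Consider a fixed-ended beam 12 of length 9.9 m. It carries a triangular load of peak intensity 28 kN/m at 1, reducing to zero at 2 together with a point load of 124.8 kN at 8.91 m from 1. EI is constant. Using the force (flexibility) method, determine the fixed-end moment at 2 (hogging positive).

M_2 = 191.6 kN·m

Release both end moments; the primary structure is a simply-supported span 12 with redundants M_1 and M_2.
Simple-span end rotations at 1 and 2 under the given loads:
  at 1: triangular load, peak 28: w₀L³/(45EI) = 603.7/EI
  at 2: triangular load, peak 28: 7w₀L³/(360EI) = 528.3/EI
  at 1: point load 124.8 at a = 8.91: Pab(L + b)/(6LEI) = 201.8/EI
  at 2: point load 124.8 at a = 8.91: Pab(L + a)/(6LEI) = 348.6/EI
  θ_10 = 805.6/EI,  θ_20 = 876.9/EI
Flexibility coefficients: a unit moment at one end gives L/(3EI) there and L/(6EI) at the far end, so f₁₁ = f₂₂ = 3.3/EI and f₁₂ = f₂₁ = 1.65/EI.
Compatibility — zero rotation at each built-in end:
  3.3 M_1 + 1.65 M_2 = 805.6
  1.65 M_1 + 3.3 M_2 = 876.9
Solving the pair gives M_1 = 148.3 kN·m and M_2 = 191.6 kN·m (hogging).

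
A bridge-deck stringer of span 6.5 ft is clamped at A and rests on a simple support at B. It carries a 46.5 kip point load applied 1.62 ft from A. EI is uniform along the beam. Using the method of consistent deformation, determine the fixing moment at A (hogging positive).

Remove the prop at B; the released (primary) structure is a cantilever built in at A.
Free-end deflection of the primary structure under the applied loading (downward +):
  point load 46.5 at a = 1.62: Pa²(3L − a)/(6EI) = 363.7/EI
Flexibility coefficient — unit upward force at B: δ_{BB} = L³/(3EI) = 91.54/EI.
Compatibility at B: δ_0 − R_B·δ_{BB} = 0, so R_B = 363.7/91.54 = 3.973 kip.
Moment equilibrium about A: M_A = Σ(load moments about A) − R_B·L = 75.33 − 3.973×6.5 = 49.51 kip·ft.

M_A = 49.51 kip·ft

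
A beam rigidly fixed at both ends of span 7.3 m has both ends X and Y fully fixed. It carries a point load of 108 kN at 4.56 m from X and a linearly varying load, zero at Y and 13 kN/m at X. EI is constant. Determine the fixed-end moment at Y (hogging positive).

Take the two fixed-end moments M_X, M_Y as redundants; the released structure is the simple span XY.
On the primary (simply-supported) span, the end slopes from the loading are:
  at X: point load 108 at a = 4.56: Pab(L + b)/(6LEI) = 309.3/EI
  at Y: point load 108 at a = 4.56: Pab(L + a)/(6LEI) = 365.4/EI
  at X: triangular load, peak 13: w₀L³/(45EI) = 112.4/EI
  at Y: triangular load, peak 13: 7w₀L³/(360EI) = 98.33/EI
  θ_X0 = 421.7/EI,  θ_Y0 = 463.7/EI
Flexibility coefficients: a unit moment at one end gives L/(3EI) there and L/(6EI) at the far end, so f₁₁ = f₂₂ = 2.433/EI and f₁₂ = f₂₁ = 1.217/EI.
Compatibility — zero rotation at each built-in end:
  2.433 M_X + 1.217 M_Y = 421.7
  1.217 M_X + 2.433 M_Y = 463.7
Solving the pair gives M_X = 104 kN·m and M_Y = 138.6 kN·m (hogging).

M_Y = 138.6 kN·m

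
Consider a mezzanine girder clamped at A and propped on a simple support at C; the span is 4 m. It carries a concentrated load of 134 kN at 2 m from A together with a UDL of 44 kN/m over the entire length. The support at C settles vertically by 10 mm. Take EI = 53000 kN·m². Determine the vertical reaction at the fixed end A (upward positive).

R_A = 227 kN

Take the reaction at C as the redundant and release it; the primary structure is a cantilever fixed at A.
Free-end deflection of the primary structure under the applied loading (downward +):
  point load 134 at a = 2: Pa²(3L − a)/(6EI) = 893.3/EI
  UDL 44: wL⁴/(8EI) = 1408/EI
  δ_0 = 2301/EI
Tip deflection under a unit load at C: L³/(3EI) = 21.33/EI.
With EI = 53000 kN·m²: δ_0 = 0.043421 m and δ_{CC} = 0.000403 m/kN.
Compatibility — the beam at C must follow the support down by 0.01 m: δ_0 − R_C·δ_{CC} = 0.01, so R_C = (0.043421 − 0.01)/0.000403 = 83.03 kN.
Vertical equilibrium: R_A = ΣP − R_C = 310 − 83.03 = 227 kN.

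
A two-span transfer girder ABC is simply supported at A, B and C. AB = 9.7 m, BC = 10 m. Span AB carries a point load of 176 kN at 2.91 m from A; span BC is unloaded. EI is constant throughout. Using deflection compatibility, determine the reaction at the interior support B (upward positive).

R_B = 76.1 kN

Insert a hinge at B; M_B is the redundant, and each span becomes simply supported.
Discontinuity in slope at B on the released structure — sum the simple-span end rotations:
  span AB: point load 176 at a = 2.91: Pab(L + a)/(6LEI) = 753.5/EI
  relative rotation θ_0 = (753.5 + 0)/EI = 753.5/EI
A unit hogging moment at B produces rotation L₁/(3EI) + L₂/(3EI) = 6.567/EI.
Compatibility: M_B·(L₁+L₂)/(3EI) = θ_0, giving M_B = 114.7 kN·m (hogging).
Span AB, ΣM about A with M_B applied at B: R_B^{AB}·9.7 = 512.2 + 114.7, so R_B^{AB} = 64.63 kN and R_A = 176 − 64.63 = 111.4 kN.
Span BC, ΣM about C: R_B^{BC}·10 = 0 + 114.7, so R_B^{BC} = 11.47 kN and R_C = 0 − 11.47 = -11.47 kN.
R_B = 64.63 + 11.47 = 76.1 kN.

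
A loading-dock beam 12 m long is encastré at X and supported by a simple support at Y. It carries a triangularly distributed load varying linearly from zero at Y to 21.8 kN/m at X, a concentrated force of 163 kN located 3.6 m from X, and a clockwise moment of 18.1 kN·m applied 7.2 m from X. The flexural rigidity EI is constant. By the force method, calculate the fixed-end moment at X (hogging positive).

M_X = 553.7 kN·m

Release the roller at Y. Primary structure: cantilever fixed at X.
Downward deflection at the released point Y due to the loads:
  triangular load, peak 21.8 at the fixed end: w₀L⁴/(30EI) = 15068/EI
  point load 163 at a = 3.6: Pa²(3L − a)/(6EI) = 11407/EI
  clockwise couple 18.1 at a = 7.2: M₀a(2L − a)/(2EI) = 1095/EI
  δ_0 = 27570/EI
Flexibility coefficient — unit upward force at Y: δ_{YY} = L³/(3EI) = 576/EI.
Compatibility at Y: δ_0 − R_Y·δ_{YY} = 0, so R_Y = 27570/576 = 47.87 kN.
Moment equilibrium about X: M_X = Σ(load moments about X) − R_Y·L = 1128 − 47.87×12 = 553.7 kN·m.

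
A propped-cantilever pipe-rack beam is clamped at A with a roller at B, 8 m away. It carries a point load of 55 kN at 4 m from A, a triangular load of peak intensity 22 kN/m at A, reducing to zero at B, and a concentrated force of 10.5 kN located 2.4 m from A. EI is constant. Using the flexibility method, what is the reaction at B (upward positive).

Release the roller at B. Primary structure: cantilever fixed at A.
Primary-structure tip deflection at B by superposition:
  point load 55 at a = 4: Pa²(3L − a)/(6EI) = 2933/EI
  triangular load, peak 22 at the fixed end: w₀L⁴/(30EI) = 3004/EI
  point load 10.5 at a = 2.4: Pa²(3L − a)/(6EI) = 217.7/EI
  δ_0 = 6155/EI
Flexibility coefficient — unit upward force at B: δ_{BB} = L³/(3EI) = 170.7/EI.
The prop prevents deflection at B: R_B = δ_0/δ_{BB} = 6155/170.7 = 36.06 kN.

R_B = 36.06 kN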